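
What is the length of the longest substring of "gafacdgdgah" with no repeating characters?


Input: "gafacdgdgah"
Sliding window (track last position of each char):
  Position 0 ('g'): window [0,0] length 1 -- new best
  Position 1 ('a'): window [0,1] length 2 -- new best
  Position 2 ('f'): window [0,2] length 3 -- new best
  Position 3 ('a'): repeat (last at 1), move window start to 2
  Position 3 ('a'): window [2,3] length 2
  Position 4 ('c'): window [2,4] length 3
  Position 5 ('d'): window [2,5] length 4 -- new best
  Position 6 ('g'): window [2,6] length 5 -- new best
  Position 7 ('d'): repeat (last at 5), move window start to 6
  Position 7 ('d'): window [6,7] length 2
  Position 8 ('g'): repeat (last at 6), move window start to 7
  Position 8 ('g'): window [7,8] length 2
  Position 9 ('a'): window [7,9] length 3
  Position 10 ('h'): window [7,10] length 4
Longest substring with no repeats: "facdg" with length 5

5


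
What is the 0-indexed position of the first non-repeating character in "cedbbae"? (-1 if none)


Input: cedbbae
Character frequencies:
  'a': 1
  'b': 2
  'c': 1
  'd': 1
  'e': 2
Scanning left to right for freq == 1:
  Position 0 ('c'): unique! => answer = 0

0


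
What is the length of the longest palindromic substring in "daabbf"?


Input: "daabbf"
Checking substrings for palindromes:
  [1:3] "aa" (len 2) => palindrome
  [3:5] "bb" (len 2) => palindrome
Longest palindromic substring: "aa" with length 2

2


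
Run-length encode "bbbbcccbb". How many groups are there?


Input: bbbbcccbb
Scanning for consecutive runs:
  Group 1: 'b' x 4 (positions 0-3)
  Group 2: 'c' x 3 (positions 4-6)
  Group 3: 'b' x 2 (positions 7-8)
Total groups: 3

3


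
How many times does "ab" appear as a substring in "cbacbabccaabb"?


Searching for "ab" in "cbacbabccaabb"
Scanning each position:
  Position 0: "cb" => no
  Position 1: "ba" => no
  Position 2: "ac" => no
  Position 3: "cb" => no
  Position 4: "ba" => no
  Position 5: "ab" => MATCH
  Position 6: "bc" => no
  Position 7: "cc" => no
  Position 8: "ca" => no
  Position 9: "aa" => no
  Position 10: "ab" => MATCH
  Position 11: "bb" => no
Total occurrences: 2

2


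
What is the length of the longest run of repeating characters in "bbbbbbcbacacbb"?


Input: "bbbbbbcbacacbb"
Scanning for longest run:
  Position 1 ('b'): continues run of 'b', length=2
  Position 2 ('b'): continues run of 'b', length=3
  Position 3 ('b'): continues run of 'b', length=4
  Position 4 ('b'): continues run of 'b', length=5
  Position 5 ('b'): continues run of 'b', length=6
  Position 6 ('c'): new char, reset run to 1
  Position 7 ('b'): new char, reset run to 1
  Position 8 ('a'): new char, reset run to 1
  Position 9 ('c'): new char, reset run to 1
  Position 10 ('a'): new char, reset run to 1
  Position 11 ('c'): new char, reset run to 1
  Position 12 ('b'): new char, reset run to 1
  Position 13 ('b'): continues run of 'b', length=2
Longest run: 'b' with length 6

6


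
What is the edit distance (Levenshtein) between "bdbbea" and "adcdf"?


Computing edit distance: "bdbbea" -> "adcdf"
DP table:
           a    d    c    d    f
      0    1    2    3    4    5
  b   1    1    2    3    4    5
  d   2    2    1    2    3    4
  b   3    3    2    2    3    4
  b   4    4    3    3    3    4
  e   5    5    4    4    4    4
  a   6    5    5    5    5    5
Edit distance = dp[6][5] = 5

5


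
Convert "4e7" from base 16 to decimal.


Input: "4e7" in base 16
Positional expansion:
  Digit '4' (value 4) x 16^2 = 1024
  Digit 'e' (value 14) x 16^1 = 224
  Digit '7' (value 7) x 16^0 = 7
Sum = 1255

1255


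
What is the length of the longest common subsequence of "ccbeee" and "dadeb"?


LCS of "ccbeee" and "dadeb"
DP table:
           d    a    d    e    b
      0    0    0    0    0    0
  c   0    0    0    0    0    0
  c   0    0    0    0    0    0
  b   0    0    0    0    0    1
  e   0    0    0    0    1    1
  e   0    0    0    0    1    1
  e   0    0    0    0    1    1
LCS length = dp[6][5] = 1

1


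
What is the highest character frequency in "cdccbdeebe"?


Input: cdccbdeebe
Character counts:
  'b': 2
  'c': 3
  'd': 2
  'e': 3
Maximum frequency: 3

3


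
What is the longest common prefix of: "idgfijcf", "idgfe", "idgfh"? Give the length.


Words: idgfijcf, idgfe, idgfh
  Position 0: all 'i' => match
  Position 1: all 'd' => match
  Position 2: all 'g' => match
  Position 3: all 'f' => match
  Position 4: ('i', 'e', 'h') => mismatch, stop
LCP = "idgf" (length 4)

4


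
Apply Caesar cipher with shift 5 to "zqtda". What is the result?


Caesar cipher: shift "zqtda" by 5
  'z' (pos 25) + 5 = pos 4 = 'e'
  'q' (pos 16) + 5 = pos 21 = 'v'
  't' (pos 19) + 5 = pos 24 = 'y'
  'd' (pos 3) + 5 = pos 8 = 'i'
  'a' (pos 0) + 5 = pos 5 = 'f'
Result: evyif

evyif


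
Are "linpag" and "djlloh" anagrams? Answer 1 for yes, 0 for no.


Strings: "linpag", "djlloh"
Sorted first:  agilnp
Sorted second: dhjllo
Differ at position 0: 'a' vs 'd' => not anagrams

0


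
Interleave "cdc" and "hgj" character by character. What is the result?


Interleaving "cdc" and "hgj":
  Position 0: 'c' from first, 'h' from second => "ch"
  Position 1: 'd' from first, 'g' from second => "dg"
  Position 2: 'c' from first, 'j' from second => "cj"
Result: chdgcj

chdgcj


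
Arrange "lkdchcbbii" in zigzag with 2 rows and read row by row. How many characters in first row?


Zigzag "lkdchcbbii" into 2 rows:
Placing characters:
  'l' => row 0
  'k' => row 1
  'd' => row 0
  'c' => row 1
  'h' => row 0
  'c' => row 1
  'b' => row 0
  'b' => row 1
  'i' => row 0
  'i' => row 1
Rows:
  Row 0: "ldhbi"
  Row 1: "kccbi"
First row length: 5

5


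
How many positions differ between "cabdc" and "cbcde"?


Comparing "cabdc" and "cbcde" position by position:
  Position 0: 'c' vs 'c' => same
  Position 1: 'a' vs 'b' => DIFFER
  Position 2: 'b' vs 'c' => DIFFER
  Position 3: 'd' vs 'd' => same
  Position 4: 'c' vs 'e' => DIFFER
Positions that differ: 3

3


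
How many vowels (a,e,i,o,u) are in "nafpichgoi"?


Input: nafpichgoi
Checking each character:
  'n' at position 0: consonant
  'a' at position 1: vowel (running total: 1)
  'f' at position 2: consonant
  'p' at position 3: consonant
  'i' at position 4: vowel (running total: 2)
  'c' at position 5: consonant
  'h' at position 6: consonant
  'g' at position 7: consonant
  'o' at position 8: vowel (running total: 3)
  'i' at position 9: vowel (running total: 4)
Total vowels: 4

4


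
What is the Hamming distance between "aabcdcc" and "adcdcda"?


Comparing "aabcdcc" and "adcdcda" position by position:
  Position 0: 'a' vs 'a' => same
  Position 1: 'a' vs 'd' => differ
  Position 2: 'b' vs 'c' => differ
  Position 3: 'c' vs 'd' => differ
  Position 4: 'd' vs 'c' => differ
  Position 5: 'c' vs 'd' => differ
  Position 6: 'c' vs 'a' => differ
Total differences (Hamming distance): 6

6


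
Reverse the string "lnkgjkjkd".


Input: lnkgjkjkd
Reading characters right to left:
  Position 8: 'd'
  Position 7: 'k'
  Position 6: 'j'
  Position 5: 'k'
  Position 4: 'j'
  Position 3: 'g'
  Position 2: 'k'
  Position 1: 'n'
  Position 0: 'l'
Reversed: dkjkjgknl

dkjkjgknl


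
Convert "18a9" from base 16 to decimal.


Input: "18a9" in base 16
Positional expansion:
  Digit '1' (value 1) x 16^3 = 4096
  Digit '8' (value 8) x 16^2 = 2048
  Digit 'a' (value 10) x 16^1 = 160
  Digit '9' (value 9) x 16^0 = 9
Sum = 6313

6313


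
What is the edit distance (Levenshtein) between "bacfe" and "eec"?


Computing edit distance: "bacfe" -> "eec"
DP table:
           e    e    c
      0    1    2    3
  b   1    1    2    3
  a   2    2    2    3
  c   3    3    3    2
  f   4    4    4    3
  e   5    4    4    4
Edit distance = dp[5][3] = 4

4


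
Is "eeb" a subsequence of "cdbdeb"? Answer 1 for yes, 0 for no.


Check if "eeb" is a subsequence of "cdbdeb"
Greedy scan:
  Position 0 ('c'): no match needed
  Position 1 ('d'): no match needed
  Position 2 ('b'): no match needed
  Position 3 ('d'): no match needed
  Position 4 ('e'): matches sub[0] = 'e'
  Position 5 ('b'): no match needed
Only matched 1/3 characters => not a subsequence

0


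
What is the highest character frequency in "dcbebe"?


Input: dcbebe
Character counts:
  'b': 2
  'c': 1
  'd': 1
  'e': 2
Maximum frequency: 2

2


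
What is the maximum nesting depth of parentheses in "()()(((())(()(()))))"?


Input: "()()(((())(()(()))))"
Tracking depth:
  Position 0 '(': depth becomes 1
  Position 1 ')': depth becomes 0
  Position 2 '(': depth becomes 1
  Position 3 ')': depth becomes 0
  Position 4 '(': depth becomes 1
  Position 5 '(': depth becomes 2
  Position 6 '(': depth becomes 3
  Position 7 '(': depth becomes 4
  Position 8 ')': depth becomes 3
  Position 9 ')': depth becomes 2
  Position 10 '(': depth becomes 3
  Position 11 '(': depth becomes 4
  Position 12 ')': depth becomes 3
  Position 13 '(': depth becomes 4
  Position 14 '(': depth becomes 5
  Position 15 ')': depth becomes 4
  Position 16 ')': depth becomes 3
  Position 17 ')': depth becomes 2
  Position 18 ')': depth becomes 1
  Position 19 ')': depth becomes 0
Maximum depth reached: 5

5


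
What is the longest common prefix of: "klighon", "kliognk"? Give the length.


Words: klighon, kliognk
  Position 0: all 'k' => match
  Position 1: all 'l' => match
  Position 2: all 'i' => match
  Position 3: ('g', 'o') => mismatch, stop
LCP = "kli" (length 3)

3


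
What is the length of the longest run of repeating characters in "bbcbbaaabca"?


Input: "bbcbbaaabca"
Scanning for longest run:
  Position 1 ('b'): continues run of 'b', length=2
  Position 2 ('c'): new char, reset run to 1
  Position 3 ('b'): new char, reset run to 1
  Position 4 ('b'): continues run of 'b', length=2
  Position 5 ('a'): new char, reset run to 1
  Position 6 ('a'): continues run of 'a', length=2
  Position 7 ('a'): continues run of 'a', length=3
  Position 8 ('b'): new char, reset run to 1
  Position 9 ('c'): new char, reset run to 1
  Position 10 ('a'): new char, reset run to 1
Longest run: 'a' with length 3

3


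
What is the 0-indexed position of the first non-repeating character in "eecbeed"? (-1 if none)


Input: eecbeed
Character frequencies:
  'b': 1
  'c': 1
  'd': 1
  'e': 4
Scanning left to right for freq == 1:
  Position 0 ('e'): freq=4, skip
  Position 1 ('e'): freq=4, skip
  Position 2 ('c'): unique! => answer = 2

2


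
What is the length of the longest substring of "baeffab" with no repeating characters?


Input: "baeffab"
Sliding window (track last position of each char):
  Position 0 ('b'): window [0,0] length 1 -- new best
  Position 1 ('a'): window [0,1] length 2 -- new best
  Position 2 ('e'): window [0,2] length 3 -- new best
  Position 3 ('f'): window [0,3] length 4 -- new best
  Position 4 ('f'): repeat (last at 3), move window start to 4
  Position 4 ('f'): window [4,4] length 1
  Position 5 ('a'): window [4,5] length 2
  Position 6 ('b'): window [4,6] length 3
Longest substring with no repeats: "baef" with length 4

4


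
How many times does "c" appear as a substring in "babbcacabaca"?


Searching for "c" in "babbcacabaca"
Scanning each position:
  Position 0: "b" => no
  Position 1: "a" => no
  Position 2: "b" => no
  Position 3: "b" => no
  Position 4: "c" => MATCH
  Position 5: "a" => no
  Position 6: "c" => MATCH
  Position 7: "a" => no
  Position 8: "b" => no
  Position 9: "a" => no
  Position 10: "c" => MATCH
  Position 11: "a" => no
Total occurrences: 3

3


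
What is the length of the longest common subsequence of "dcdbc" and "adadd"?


LCS of "dcdbc" and "adadd"
DP table:
           a    d    a    d    d
      0    0    0    0    0    0
  d   0    0    1    1    1    1
  c   0    0    1    1    1    1
  d   0    0    1    1    2    2
  b   0    0    1    1    2    2
  c   0    0    1    1    2    2
LCS length = dp[5][5] = 2

2


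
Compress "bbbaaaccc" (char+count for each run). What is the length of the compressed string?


Input: bbbaaaccc
Runs:
  'b' x 3 => "b3"
  'a' x 3 => "a3"
  'c' x 3 => "c3"
Compressed: "b3a3c3"
Compressed length: 6

6


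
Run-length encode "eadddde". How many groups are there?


Input: eadddde
Scanning for consecutive runs:
  Group 1: 'e' x 1 (positions 0-0)
  Group 2: 'a' x 1 (positions 1-1)
  Group 3: 'd' x 4 (positions 2-5)
  Group 4: 'e' x 1 (positions 6-6)
Total groups: 4

4


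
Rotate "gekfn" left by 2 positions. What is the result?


Input: "gekfn", rotate left by 2
First 2 characters: "ge"
Remaining characters: "kfn"
Concatenate remaining + first: "kfn" + "ge" = "kfnge"

kfnge


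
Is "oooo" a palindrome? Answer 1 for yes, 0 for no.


Input: oooo
Reversed: oooo
  Compare pos 0 ('o') with pos 3 ('o'): match
  Compare pos 1 ('o') with pos 2 ('o'): match
Result: palindrome

1


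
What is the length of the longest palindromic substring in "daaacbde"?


Input: "daaacbde"
Checking substrings for palindromes:
  [1:4] "aaa" (len 3) => palindrome
  [1:3] "aa" (len 2) => palindrome
  [2:4] "aa" (len 2) => palindrome
Longest palindromic substring: "aaa" with length 3

3


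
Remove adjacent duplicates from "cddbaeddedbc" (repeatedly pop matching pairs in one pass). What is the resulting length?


Input: cddbaeddedbc
Stack-based adjacent duplicate removal:
  Read 'c': push. Stack: c
  Read 'd': push. Stack: cd
  Read 'd': matches stack top 'd' => pop. Stack: c
  Read 'b': push. Stack: cb
  Read 'a': push. Stack: cba
  Read 'e': push. Stack: cbae
  Read 'd': push. Stack: cbaed
  Read 'd': matches stack top 'd' => pop. Stack: cbae
  Read 'e': matches stack top 'e' => pop. Stack: cba
  Read 'd': push. Stack: cbad
  Read 'b': push. Stack: cbadb
  Read 'c': push. Stack: cbadbc
Final stack: "cbadbc" (length 6)

6


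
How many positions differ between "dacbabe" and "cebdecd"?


Comparing "dacbabe" and "cebdecd" position by position:
  Position 0: 'd' vs 'c' => DIFFER
  Position 1: 'a' vs 'e' => DIFFER
  Position 2: 'c' vs 'b' => DIFFER
  Position 3: 'b' vs 'd' => DIFFER
  Position 4: 'a' vs 'e' => DIFFER
  Position 5: 'b' vs 'c' => DIFFER
  Position 6: 'e' vs 'd' => DIFFER
Positions that differ: 7

7


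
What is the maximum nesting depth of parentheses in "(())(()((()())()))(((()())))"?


Input: "(())(()((()())()))(((()())))"
Tracking depth:
  Position 0 '(': depth becomes 1
  Position 1 '(': depth becomes 2
  Position 2 ')': depth becomes 1
  Position 3 ')': depth becomes 0
  Position 4 '(': depth becomes 1
  Position 5 '(': depth becomes 2
  Position 6 ')': depth becomes 1
  Position 7 '(': depth becomes 2
  Position 8 '(': depth becomes 3
  Position 9 '(': depth becomes 4
  Position 10 ')': depth becomes 3
  Position 11 '(': depth becomes 4
  Position 12 ')': depth becomes 3
  Position 13 ')': depth becomes 2
  Position 14 '(': depth becomes 3
  Position 15 ')': depth becomes 2
  Position 16 ')': depth becomes 1
  Position 17 ')': depth becomes 0
  Position 18 '(': depth becomes 1
  Position 19 '(': depth becomes 2
  Position 20 '(': depth becomes 3
  Position 21 '(': depth becomes 4
  Position 22 ')': depth becomes 3
  Position 23 '(': depth becomes 4
  Position 24 ')': depth becomes 3
  Position 25 ')': depth becomes 2
  Position 26 ')': depth becomes 1
  Position 27 ')': depth becomes 0
Maximum depth reached: 4

4


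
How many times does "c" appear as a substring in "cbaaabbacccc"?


Searching for "c" in "cbaaabbacccc"
Scanning each position:
  Position 0: "c" => MATCH
  Position 1: "b" => no
  Position 2: "a" => no
  Position 3: "a" => no
  Position 4: "a" => no
  Position 5: "b" => no
  Position 6: "b" => no
  Position 7: "a" => no
  Position 8: "c" => MATCH
  Position 9: "c" => MATCH
  Position 10: "c" => MATCH
  Position 11: "c" => MATCH
Total occurrences: 5

5


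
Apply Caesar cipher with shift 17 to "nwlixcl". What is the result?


Caesar cipher: shift "nwlixcl" by 17
  'n' (pos 13) + 17 = pos 4 = 'e'
  'w' (pos 22) + 17 = pos 13 = 'n'
  'l' (pos 11) + 17 = pos 2 = 'c'
  'i' (pos 8) + 17 = pos 25 = 'z'
  'x' (pos 23) + 17 = pos 14 = 'o'
  'c' (pos 2) + 17 = pos 19 = 't'
  'l' (pos 11) + 17 = pos 2 = 'c'
Result: enczotc

enczotc


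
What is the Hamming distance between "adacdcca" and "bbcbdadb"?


Comparing "adacdcca" and "bbcbdadb" position by position:
  Position 0: 'a' vs 'b' => differ
  Position 1: 'd' vs 'b' => differ
  Position 2: 'a' vs 'c' => differ
  Position 3: 'c' vs 'b' => differ
  Position 4: 'd' vs 'd' => same
  Position 5: 'c' vs 'a' => differ
  Position 6: 'c' vs 'd' => differ
  Position 7: 'a' vs 'b' => differ
Total differences (Hamming distance): 7

7


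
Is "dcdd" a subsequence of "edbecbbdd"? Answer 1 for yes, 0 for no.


Check if "dcdd" is a subsequence of "edbecbbdd"
Greedy scan:
  Position 0 ('e'): no match needed
  Position 1 ('d'): matches sub[0] = 'd'
  Position 2 ('b'): no match needed
  Position 3 ('e'): no match needed
  Position 4 ('c'): matches sub[1] = 'c'
  Position 5 ('b'): no match needed
  Position 6 ('b'): no match needed
  Position 7 ('d'): matches sub[2] = 'd'
  Position 8 ('d'): matches sub[3] = 'd'
All 4 characters matched => is a subsequence

1


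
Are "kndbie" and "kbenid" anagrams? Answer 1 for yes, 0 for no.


Strings: "kndbie", "kbenid"
Sorted first:  bdeikn
Sorted second: bdeikn
Sorted forms match => anagrams

1


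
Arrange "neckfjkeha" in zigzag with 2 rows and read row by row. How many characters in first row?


Zigzag "neckfjkeha" into 2 rows:
Placing characters:
  'n' => row 0
  'e' => row 1
  'c' => row 0
  'k' => row 1
  'f' => row 0
  'j' => row 1
  'k' => row 0
  'e' => row 1
  'h' => row 0
  'a' => row 1
Rows:
  Row 0: "ncfkh"
  Row 1: "ekjea"
First row length: 5

5


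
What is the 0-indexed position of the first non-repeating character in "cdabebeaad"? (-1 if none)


Input: cdabebeaad
Character frequencies:
  'a': 3
  'b': 2
  'c': 1
  'd': 2
  'e': 2
Scanning left to right for freq == 1:
  Position 0 ('c'): unique! => answer = 0

0


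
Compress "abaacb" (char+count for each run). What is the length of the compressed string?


Input: abaacb
Runs:
  'a' x 1 => "a1"
  'b' x 1 => "b1"
  'a' x 2 => "a2"
  'c' x 1 => "c1"
  'b' x 1 => "b1"
Compressed: "a1b1a2c1b1"
Compressed length: 10

10


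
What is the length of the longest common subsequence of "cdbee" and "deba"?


LCS of "cdbee" and "deba"
DP table:
           d    e    b    a
      0    0    0    0    0
  c   0    0    0    0    0
  d   0    1    1    1    1
  b   0    1    1    2    2
  e   0    1    2    2    2
  e   0    1    2    2    2
LCS length = dp[5][4] = 2

2


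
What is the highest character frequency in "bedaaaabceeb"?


Input: bedaaaabceeb
Character counts:
  'a': 4
  'b': 3
  'c': 1
  'd': 1
  'e': 3
Maximum frequency: 4

4


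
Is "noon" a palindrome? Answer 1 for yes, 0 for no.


Input: noon
Reversed: noon
  Compare pos 0 ('n') with pos 3 ('n'): match
  Compare pos 1 ('o') with pos 2 ('o'): match
Result: palindrome

1


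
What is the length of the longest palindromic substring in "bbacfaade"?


Input: "bbacfaade"
Checking substrings for palindromes:
  [0:2] "bb" (len 2) => palindrome
  [5:7] "aa" (len 2) => palindrome
Longest palindromic substring: "bb" with length 2

2


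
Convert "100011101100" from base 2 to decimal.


Input: "100011101100" in base 2
Positional expansion:
  Digit '1' (value 1) x 2^11 = 2048
  Digit '0' (value 0) x 2^10 = 0
  Digit '0' (value 0) x 2^9 = 0
  Digit '0' (value 0) x 2^8 = 0
  Digit '1' (value 1) x 2^7 = 128
  Digit '1' (value 1) x 2^6 = 64
  Digit '1' (value 1) x 2^5 = 32
  Digit '0' (value 0) x 2^4 = 0
  Digit '1' (value 1) x 2^3 = 8
  Digit '1' (value 1) x 2^2 = 4
  Digit '0' (value 0) x 2^1 = 0
  Digit '0' (value 0) x 2^0 = 0
Sum = 2284

2284


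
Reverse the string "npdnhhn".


Input: npdnhhn
Reading characters right to left:
  Position 6: 'n'
  Position 5: 'h'
  Position 4: 'h'
  Position 3: 'n'
  Position 2: 'd'
  Position 1: 'p'
  Position 0: 'n'
Reversed: nhhndpn

nhhndpn


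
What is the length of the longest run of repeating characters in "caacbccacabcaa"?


Input: "caacbccacabcaa"
Scanning for longest run:
  Position 1 ('a'): new char, reset run to 1
  Position 2 ('a'): continues run of 'a', length=2
  Position 3 ('c'): new char, reset run to 1
  Position 4 ('b'): new char, reset run to 1
  Position 5 ('c'): new char, reset run to 1
  Position 6 ('c'): continues run of 'c', length=2
  Position 7 ('a'): new char, reset run to 1
  Position 8 ('c'): new char, reset run to 1
  Position 9 ('a'): new char, reset run to 1
  Position 10 ('b'): new char, reset run to 1
  Position 11 ('c'): new char, reset run to 1
  Position 12 ('a'): new char, reset run to 1
  Position 13 ('a'): continues run of 'a', length=2
Longest run: 'a' with length 2

2


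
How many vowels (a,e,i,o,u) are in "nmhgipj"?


Input: nmhgipj
Checking each character:
  'n' at position 0: consonant
  'm' at position 1: consonant
  'h' at position 2: consonant
  'g' at position 3: consonant
  'i' at position 4: vowel (running total: 1)
  'p' at position 5: consonant
  'j' at position 6: consonant
Total vowels: 1

1


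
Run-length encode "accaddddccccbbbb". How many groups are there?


Input: accaddddccccbbbb
Scanning for consecutive runs:
  Group 1: 'a' x 1 (positions 0-0)
  Group 2: 'c' x 2 (positions 1-2)
  Group 3: 'a' x 1 (positions 3-3)
  Group 4: 'd' x 4 (positions 4-7)
  Group 5: 'c' x 4 (positions 8-11)
  Group 6: 'b' x 4 (positions 12-15)
Total groups: 6

6


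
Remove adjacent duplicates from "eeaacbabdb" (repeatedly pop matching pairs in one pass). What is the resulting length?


Input: eeaacbabdb
Stack-based adjacent duplicate removal:
  Read 'e': push. Stack: e
  Read 'e': matches stack top 'e' => pop. Stack: (empty)
  Read 'a': push. Stack: a
  Read 'a': matches stack top 'a' => pop. Stack: (empty)
  Read 'c': push. Stack: c
  Read 'b': push. Stack: cb
  Read 'a': push. Stack: cba
  Read 'b': push. Stack: cbab
  Read 'd': push. Stack: cbabd
  Read 'b': push. Stack: cbabdb
Final stack: "cbabdb" (length 6)

6


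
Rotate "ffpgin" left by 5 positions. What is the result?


Input: "ffpgin", rotate left by 5
First 5 characters: "ffpgi"
Remaining characters: "n"
Concatenate remaining + first: "n" + "ffpgi" = "nffpgi"

nffpgi


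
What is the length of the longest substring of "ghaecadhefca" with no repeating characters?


Input: "ghaecadhefca"
Sliding window (track last position of each char):
  Position 0 ('g'): window [0,0] length 1 -- new best
  Position 1 ('h'): window [0,1] length 2 -- new best
  Position 2 ('a'): window [0,2] length 3 -- new best
  Position 3 ('e'): window [0,3] length 4 -- new best
  Position 4 ('c'): window [0,4] length 5 -- new best
  Position 5 ('a'): repeat (last at 2), move window start to 3
  Position 5 ('a'): window [3,5] length 3
  Position 6 ('d'): window [3,6] length 4
  Position 7 ('h'): window [3,7] length 5
  Position 8 ('e'): repeat (last at 3), move window start to 4
  Position 8 ('e'): window [4,8] length 5
  Position 9 ('f'): window [4,9] length 6 -- new best
  Position 10 ('c'): repeat (last at 4), move window start to 5
  Position 10 ('c'): window [5,10] length 6
  Position 11 ('a'): repeat (last at 5), move window start to 6
  Position 11 ('a'): window [6,11] length 6
Longest substring with no repeats: "cadhef" with length 6

6


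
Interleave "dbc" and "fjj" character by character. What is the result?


Interleaving "dbc" and "fjj":
  Position 0: 'd' from first, 'f' from second => "df"
  Position 1: 'b' from first, 'j' from second => "bj"
  Position 2: 'c' from first, 'j' from second => "cj"
Result: dfbjcj

dfbjcj


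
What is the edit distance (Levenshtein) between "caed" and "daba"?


Computing edit distance: "caed" -> "daba"
DP table:
           d    a    b    a
      0    1    2    3    4
  c   1    1    2    3    4
  a   2    2    1    2    3
  e   3    3    2    2    3
  d   4    3    3    3    3
Edit distance = dp[4][4] = 3

3


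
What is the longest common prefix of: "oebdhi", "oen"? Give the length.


Words: oebdhi, oen
  Position 0: all 'o' => match
  Position 1: all 'e' => match
  Position 2: ('b', 'n') => mismatch, stop
LCP = "oe" (length 2)

2


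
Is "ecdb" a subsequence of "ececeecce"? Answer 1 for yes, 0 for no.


Check if "ecdb" is a subsequence of "ececeecce"
Greedy scan:
  Position 0 ('e'): matches sub[0] = 'e'
  Position 1 ('c'): matches sub[1] = 'c'
  Position 2 ('e'): no match needed
  Position 3 ('c'): no match needed
  Position 4 ('e'): no match needed
  Position 5 ('e'): no match needed
  Position 6 ('c'): no match needed
  Position 7 ('c'): no match needed
  Position 8 ('e'): no match needed
Only matched 2/4 characters => not a subsequence

0


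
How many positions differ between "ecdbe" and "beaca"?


Comparing "ecdbe" and "beaca" position by position:
  Position 0: 'e' vs 'b' => DIFFER
  Position 1: 'c' vs 'e' => DIFFER
  Position 2: 'd' vs 'a' => DIFFER
  Position 3: 'b' vs 'c' => DIFFER
  Position 4: 'e' vs 'a' => DIFFER
Positions that differ: 5

5


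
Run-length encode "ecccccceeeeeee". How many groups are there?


Input: ecccccceeeeeee
Scanning for consecutive runs:
  Group 1: 'e' x 1 (positions 0-0)
  Group 2: 'c' x 6 (positions 1-6)
  Group 3: 'e' x 7 (positions 7-13)
Total groups: 3

3


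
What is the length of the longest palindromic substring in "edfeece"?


Input: "edfeece"
Checking substrings for palindromes:
  [4:7] "ece" (len 3) => palindrome
  [3:5] "ee" (len 2) => palindrome
Longest palindromic substring: "ece" with length 3

3


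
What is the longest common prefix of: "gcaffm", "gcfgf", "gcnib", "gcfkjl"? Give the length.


Words: gcaffm, gcfgf, gcnib, gcfkjl
  Position 0: all 'g' => match
  Position 1: all 'c' => match
  Position 2: ('a', 'f', 'n', 'f') => mismatch, stop
LCP = "gc" (length 2)

2


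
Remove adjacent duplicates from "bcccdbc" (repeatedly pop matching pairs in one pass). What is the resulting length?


Input: bcccdbc
Stack-based adjacent duplicate removal:
  Read 'b': push. Stack: b
  Read 'c': push. Stack: bc
  Read 'c': matches stack top 'c' => pop. Stack: b
  Read 'c': push. Stack: bc
  Read 'd': push. Stack: bcd
  Read 'b': push. Stack: bcdb
  Read 'c': push. Stack: bcdbc
Final stack: "bcdbc" (length 5)

5


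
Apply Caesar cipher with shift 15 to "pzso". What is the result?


Caesar cipher: shift "pzso" by 15
  'p' (pos 15) + 15 = pos 4 = 'e'
  'z' (pos 25) + 15 = pos 14 = 'o'
  's' (pos 18) + 15 = pos 7 = 'h'
  'o' (pos 14) + 15 = pos 3 = 'd'
Result: eohd

eohd


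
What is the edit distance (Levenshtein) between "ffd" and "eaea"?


Computing edit distance: "ffd" -> "eaea"
DP table:
           e    a    e    a
      0    1    2    3    4
  f   1    1    2    3    4
  f   2    2    2    3    4
  d   3    3    3    3    4
Edit distance = dp[3][4] = 4

4


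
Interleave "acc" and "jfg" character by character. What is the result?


Interleaving "acc" and "jfg":
  Position 0: 'a' from first, 'j' from second => "aj"
  Position 1: 'c' from first, 'f' from second => "cf"
  Position 2: 'c' from first, 'g' from second => "cg"
Result: ajcfcg

ajcfcg


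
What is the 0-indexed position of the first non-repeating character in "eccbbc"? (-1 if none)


Input: eccbbc
Character frequencies:
  'b': 2
  'c': 3
  'e': 1
Scanning left to right for freq == 1:
  Position 0 ('e'): unique! => answer = 0

0


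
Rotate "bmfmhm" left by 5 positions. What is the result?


Input: "bmfmhm", rotate left by 5
First 5 characters: "bmfmh"
Remaining characters: "m"
Concatenate remaining + first: "m" + "bmfmh" = "mbmfmh"

mbmfmh


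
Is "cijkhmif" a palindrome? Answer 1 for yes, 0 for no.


Input: cijkhmif
Reversed: fimhkjic
  Compare pos 0 ('c') with pos 7 ('f'): MISMATCH
  Compare pos 1 ('i') with pos 6 ('i'): match
  Compare pos 2 ('j') with pos 5 ('m'): MISMATCH
  Compare pos 3 ('k') with pos 4 ('h'): MISMATCH
Result: not a palindrome

0


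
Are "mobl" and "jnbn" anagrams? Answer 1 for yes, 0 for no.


Strings: "mobl", "jnbn"
Sorted first:  blmo
Sorted second: bjnn
Differ at position 1: 'l' vs 'j' => not anagrams

0


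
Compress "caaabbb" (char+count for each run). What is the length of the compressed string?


Input: caaabbb
Runs:
  'c' x 1 => "c1"
  'a' x 3 => "a3"
  'b' x 3 => "b3"
Compressed: "c1a3b3"
Compressed length: 6

6


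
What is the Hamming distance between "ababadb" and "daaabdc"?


Comparing "ababadb" and "daaabdc" position by position:
  Position 0: 'a' vs 'd' => differ
  Position 1: 'b' vs 'a' => differ
  Position 2: 'a' vs 'a' => same
  Position 3: 'b' vs 'a' => differ
  Position 4: 'a' vs 'b' => differ
  Position 5: 'd' vs 'd' => same
  Position 6: 'b' vs 'c' => differ
Total differences (Hamming distance): 5

5


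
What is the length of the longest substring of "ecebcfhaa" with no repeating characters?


Input: "ecebcfhaa"
Sliding window (track last position of each char):
  Position 0 ('e'): window [0,0] length 1 -- new best
  Position 1 ('c'): window [0,1] length 2 -- new best
  Position 2 ('e'): repeat (last at 0), move window start to 1
  Position 2 ('e'): window [1,2] length 2
  Position 3 ('b'): window [1,3] length 3 -- new best
  Position 4 ('c'): repeat (last at 1), move window start to 2
  Position 4 ('c'): window [2,4] length 3
  Position 5 ('f'): window [2,5] length 4 -- new best
  Position 6 ('h'): window [2,6] length 5 -- new best
  Position 7 ('a'): window [2,7] length 6 -- new best
  Position 8 ('a'): repeat (last at 7), move window start to 8
  Position 8 ('a'): window [8,8] length 1
Longest substring with no repeats: "ebcfha" with length 6

6


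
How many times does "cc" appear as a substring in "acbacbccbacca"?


Searching for "cc" in "acbacbccbacca"
Scanning each position:
  Position 0: "ac" => no
  Position 1: "cb" => no
  Position 2: "ba" => no
  Position 3: "ac" => no
  Position 4: "cb" => no
  Position 5: "bc" => no
  Position 6: "cc" => MATCH
  Position 7: "cb" => no
  Position 8: "ba" => no
  Position 9: "ac" => no
  Position 10: "cc" => MATCH
  Position 11: "ca" => no
Total occurrences: 2

2


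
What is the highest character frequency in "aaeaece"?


Input: aaeaece
Character counts:
  'a': 3
  'c': 1
  'e': 3
Maximum frequency: 3

3


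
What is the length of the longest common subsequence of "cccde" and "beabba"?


LCS of "cccde" and "beabba"
DP table:
           b    e    a    b    b    a
      0    0    0    0    0    0    0
  c   0    0    0    0    0    0    0
  c   0    0    0    0    0    0    0
  c   0    0    0    0    0    0    0
  d   0    0    0    0    0    0    0
  e   0    0    1    1    1    1    1
LCS length = dp[5][6] = 1

1


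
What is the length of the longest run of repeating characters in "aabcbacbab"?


Input: "aabcbacbab"
Scanning for longest run:
  Position 1 ('a'): continues run of 'a', length=2
  Position 2 ('b'): new char, reset run to 1
  Position 3 ('c'): new char, reset run to 1
  Position 4 ('b'): new char, reset run to 1
  Position 5 ('a'): new char, reset run to 1
  Position 6 ('c'): new char, reset run to 1
  Position 7 ('b'): new char, reset run to 1
  Position 8 ('a'): new char, reset run to 1
  Position 9 ('b'): new char, reset run to 1
Longest run: 'a' with length 2

2


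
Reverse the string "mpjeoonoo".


Input: mpjeoonoo
Reading characters right to left:
  Position 8: 'o'
  Position 7: 'o'
  Position 6: 'n'
  Position 5: 'o'
  Position 4: 'o'
  Position 3: 'e'
  Position 2: 'j'
  Position 1: 'p'
  Position 0: 'm'
Reversed: oonooejpm

oonooejpm


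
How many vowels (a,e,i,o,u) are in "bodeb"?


Input: bodeb
Checking each character:
  'b' at position 0: consonant
  'o' at position 1: vowel (running total: 1)
  'd' at position 2: consonant
  'e' at position 3: vowel (running total: 2)
  'b' at position 4: consonant
Total vowels: 2

2


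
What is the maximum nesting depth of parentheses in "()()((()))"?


Input: "()()((()))"
Tracking depth:
  Position 0 '(': depth becomes 1
  Position 1 ')': depth becomes 0
  Position 2 '(': depth becomes 1
  Position 3 ')': depth becomes 0
  Position 4 '(': depth becomes 1
  Position 5 '(': depth becomes 2
  Position 6 '(': depth becomes 3
  Position 7 ')': depth becomes 2
  Position 8 ')': depth becomes 1
  Position 9 ')': depth becomes 0
Maximum depth reached: 3

3


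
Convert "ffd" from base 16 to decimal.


Input: "ffd" in base 16
Positional expansion:
  Digit 'f' (value 15) x 16^2 = 3840
  Digit 'f' (value 15) x 16^1 = 240
  Digit 'd' (value 13) x 16^0 = 13
Sum = 4093

4093


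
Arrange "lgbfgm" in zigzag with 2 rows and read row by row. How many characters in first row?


Zigzag "lgbfgm" into 2 rows:
Placing characters:
  'l' => row 0
  'g' => row 1
  'b' => row 0
  'f' => row 1
  'g' => row 0
  'm' => row 1
Rows:
  Row 0: "lbg"
  Row 1: "gfm"
First row length: 3

3


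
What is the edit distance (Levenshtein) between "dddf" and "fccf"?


Computing edit distance: "dddf" -> "fccf"
DP table:
           f    c    c    f
      0    1    2    3    4
  d   1    1    2    3    4
  d   2    2    2    3    4
  d   3    3    3    3    4
  f   4    3    4    4    3
Edit distance = dp[4][4] = 3

3


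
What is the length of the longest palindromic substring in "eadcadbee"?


Input: "eadcadbee"
Checking substrings for palindromes:
  [7:9] "ee" (len 2) => palindrome
Longest palindromic substring: "ee" with length 2

2


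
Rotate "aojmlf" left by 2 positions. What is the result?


Input: "aojmlf", rotate left by 2
First 2 characters: "ao"
Remaining characters: "jmlf"
Concatenate remaining + first: "jmlf" + "ao" = "jmlfao"

jmlfao


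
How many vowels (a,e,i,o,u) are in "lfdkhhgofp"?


Input: lfdkhhgofp
Checking each character:
  'l' at position 0: consonant
  'f' at position 1: consonant
  'd' at position 2: consonant
  'k' at position 3: consonant
  'h' at position 4: consonant
  'h' at position 5: consonant
  'g' at position 6: consonant
  'o' at position 7: vowel (running total: 1)
  'f' at position 8: consonant
  'p' at position 9: consonant
Total vowels: 1

1


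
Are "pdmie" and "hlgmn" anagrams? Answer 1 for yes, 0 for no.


Strings: "pdmie", "hlgmn"
Sorted first:  deimp
Sorted second: ghlmn
Differ at position 0: 'd' vs 'g' => not anagrams

0


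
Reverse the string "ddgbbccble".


Input: ddgbbccble
Reading characters right to left:
  Position 9: 'e'
  Position 8: 'l'
  Position 7: 'b'
  Position 6: 'c'
  Position 5: 'c'
  Position 4: 'b'
  Position 3: 'b'
  Position 2: 'g'
  Position 1: 'd'
  Position 0: 'd'
Reversed: elbccbbgdd

elbccbbgdd


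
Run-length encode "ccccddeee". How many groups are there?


Input: ccccddeee
Scanning for consecutive runs:
  Group 1: 'c' x 4 (positions 0-3)
  Group 2: 'd' x 2 (positions 4-5)
  Group 3: 'e' x 3 (positions 6-8)
Total groups: 3

3


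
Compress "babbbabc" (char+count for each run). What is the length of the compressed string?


Input: babbbabc
Runs:
  'b' x 1 => "b1"
  'a' x 1 => "a1"
  'b' x 3 => "b3"
  'a' x 1 => "a1"
  'b' x 1 => "b1"
  'c' x 1 => "c1"
Compressed: "b1a1b3a1b1c1"
Compressed length: 12

12


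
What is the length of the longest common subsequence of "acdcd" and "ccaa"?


LCS of "acdcd" and "ccaa"
DP table:
           c    c    a    a
      0    0    0    0    0
  a   0    0    0    1    1
  c   0    1    1    1    1
  d   0    1    1    1    1
  c   0    1    2    2    2
  d   0    1    2    2    2
LCS length = dp[5][4] = 2

2


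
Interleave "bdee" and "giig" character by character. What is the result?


Interleaving "bdee" and "giig":
  Position 0: 'b' from first, 'g' from second => "bg"
  Position 1: 'd' from first, 'i' from second => "di"
  Position 2: 'e' from first, 'i' from second => "ei"
  Position 3: 'e' from first, 'g' from second => "eg"
Result: bgdieieg

bgdieieg


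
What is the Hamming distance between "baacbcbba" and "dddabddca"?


Comparing "baacbcbba" and "dddabddca" position by position:
  Position 0: 'b' vs 'd' => differ
  Position 1: 'a' vs 'd' => differ
  Position 2: 'a' vs 'd' => differ
  Position 3: 'c' vs 'a' => differ
  Position 4: 'b' vs 'b' => same
  Position 5: 'c' vs 'd' => differ
  Position 6: 'b' vs 'd' => differ
  Position 7: 'b' vs 'c' => differ
  Position 8: 'a' vs 'a' => same
Total differences (Hamming distance): 7

7


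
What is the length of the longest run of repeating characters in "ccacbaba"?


Input: "ccacbaba"
Scanning for longest run:
  Position 1 ('c'): continues run of 'c', length=2
  Position 2 ('a'): new char, reset run to 1
  Position 3 ('c'): new char, reset run to 1
  Position 4 ('b'): new char, reset run to 1
  Position 5 ('a'): new char, reset run to 1
  Position 6 ('b'): new char, reset run to 1
  Position 7 ('a'): new char, reset run to 1
Longest run: 'c' with length 2

2


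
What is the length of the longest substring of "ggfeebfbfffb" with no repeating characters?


Input: "ggfeebfbfffb"
Sliding window (track last position of each char):
  Position 0 ('g'): window [0,0] length 1 -- new best
  Position 1 ('g'): repeat (last at 0), move window start to 1
  Position 1 ('g'): window [1,1] length 1
  Position 2 ('f'): window [1,2] length 2 -- new best
  Position 3 ('e'): window [1,3] length 3 -- new best
  Position 4 ('e'): repeat (last at 3), move window start to 4
  Position 4 ('e'): window [4,4] length 1
  Position 5 ('b'): window [4,5] length 2
  Position 6 ('f'): window [4,6] length 3
  Position 7 ('b'): repeat (last at 5), move window start to 6
  Position 7 ('b'): window [6,7] length 2
  Position 8 ('f'): repeat (last at 6), move window start to 7
  Position 8 ('f'): window [7,8] length 2
  Position 9 ('f'): repeat (last at 8), move window start to 9
  Position 9 ('f'): window [9,9] length 1
  Position 10 ('f'): repeat (last at 9), move window start to 10
  Position 10 ('f'): window [10,10] length 1
  Position 11 ('b'): window [10,11] length 2
Longest substring with no repeats: "gfe" with length 3

3


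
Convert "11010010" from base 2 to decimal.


Input: "11010010" in base 2
Positional expansion:
  Digit '1' (value 1) x 2^7 = 128
  Digit '1' (value 1) x 2^6 = 64
  Digit '0' (value 0) x 2^5 = 0
  Digit '1' (value 1) x 2^4 = 16
  Digit '0' (value 0) x 2^3 = 0
  Digit '0' (value 0) x 2^2 = 0
  Digit '1' (value 1) x 2^1 = 2
  Digit '0' (value 0) x 2^0 = 0
Sum = 210

210


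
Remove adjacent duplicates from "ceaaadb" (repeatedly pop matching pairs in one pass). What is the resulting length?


Input: ceaaadb
Stack-based adjacent duplicate removal:
  Read 'c': push. Stack: c
  Read 'e': push. Stack: ce
  Read 'a': push. Stack: cea
  Read 'a': matches stack top 'a' => pop. Stack: ce
  Read 'a': push. Stack: cea
  Read 'd': push. Stack: cead
  Read 'b': push. Stack: ceadb
Final stack: "ceadb" (length 5)

5


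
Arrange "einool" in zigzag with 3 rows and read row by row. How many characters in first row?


Zigzag "einool" into 3 rows:
Placing characters:
  'e' => row 0
  'i' => row 1
  'n' => row 2
  'o' => row 1
  'o' => row 0
  'l' => row 1
Rows:
  Row 0: "eo"
  Row 1: "iol"
  Row 2: "n"
First row length: 2

2


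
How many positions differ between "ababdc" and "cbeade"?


Comparing "ababdc" and "cbeade" position by position:
  Position 0: 'a' vs 'c' => DIFFER
  Position 1: 'b' vs 'b' => same
  Position 2: 'a' vs 'e' => DIFFER
  Position 3: 'b' vs 'a' => DIFFER
  Position 4: 'd' vs 'd' => same
  Position 5: 'c' vs 'e' => DIFFER
Positions that differ: 4

4


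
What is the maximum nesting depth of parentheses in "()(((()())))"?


Input: "()(((()())))"
Tracking depth:
  Position 0 '(': depth becomes 1
  Position 1 ')': depth becomes 0
  Position 2 '(': depth becomes 1
  Position 3 '(': depth becomes 2
  Position 4 '(': depth becomes 3
  Position 5 '(': depth becomes 4
  Position 6 ')': depth becomes 3
  Position 7 '(': depth becomes 4
  Position 8 ')': depth becomes 3
  Position 9 ')': depth becomes 2
  Position 10 ')': depth becomes 1
  Position 11 ')': depth becomes 0
Maximum depth reached: 4

4
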